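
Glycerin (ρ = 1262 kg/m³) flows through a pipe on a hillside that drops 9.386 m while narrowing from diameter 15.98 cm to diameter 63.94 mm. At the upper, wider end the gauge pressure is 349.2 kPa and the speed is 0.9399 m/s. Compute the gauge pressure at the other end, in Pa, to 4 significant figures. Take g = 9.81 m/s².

The volume flow rate is constant, so v₂ = (A₁/A₂)v₁ = (200.6/32.11)·0.9399 = 5.871 m/s.
Energy conservation along the streamline gives P₂ = P₁ − ½ρ(v₂² − v₁²) − ρg(h₂ − h₁).
P₂ = 349200 + ½·1262·(0.9399² − 5.871²) − 1262·9.81·(−9.386) = 349200 + (-21190) − (-116200) = 444200 Pa.

444200 Pa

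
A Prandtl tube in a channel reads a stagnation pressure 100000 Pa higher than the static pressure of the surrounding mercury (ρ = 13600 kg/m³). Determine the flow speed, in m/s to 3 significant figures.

3.83 m/s

The dynamic pressure equals the rise in static pressure at the stagnation point: ΔP = ½ρv².
v = √(2ΔP/ρ) = √(2·100000/13600) = 3.83 m/s.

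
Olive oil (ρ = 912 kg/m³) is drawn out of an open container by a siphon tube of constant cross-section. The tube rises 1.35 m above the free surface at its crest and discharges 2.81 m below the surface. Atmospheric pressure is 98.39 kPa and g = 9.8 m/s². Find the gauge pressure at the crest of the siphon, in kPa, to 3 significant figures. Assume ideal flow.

P_gauge ≈ -37.2 kPa

Bernoulli surface→outlet gives ½v² = g·h_out, so v = √(2·9.8·2.81) = 7.42 m/s.
With constant cross-section the crest speed equals v; applying Bernoulli from the surface up to the crest, P_top = P_atm − ½ρv² − ρg·h_top.
P_top = 98390 − ½·912·7.42² − 912·9.8·1.35 = 61200 Pa. So P_gauge = P_top − P_atm = -37200 Pa.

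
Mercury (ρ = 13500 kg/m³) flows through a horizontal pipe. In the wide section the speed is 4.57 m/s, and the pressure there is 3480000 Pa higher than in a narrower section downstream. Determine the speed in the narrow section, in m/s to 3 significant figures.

Along the level pipe P + ½ρv² is conserved, hence v₂² = v₁² + 2(P₁ − P₂)/ρ.
v₂ = √(4.57² + 2·3480000/13500) = √(20.9 + 516) = 23.2 m/s.

23.2 m/s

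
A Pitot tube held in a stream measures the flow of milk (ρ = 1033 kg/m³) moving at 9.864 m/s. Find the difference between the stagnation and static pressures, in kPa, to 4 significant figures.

At the stagnation point the flow is brought to rest, so Bernoulli gives P_stag − P_static = ½ρv².
ΔP = ½·1033·9.864² = 50250 Pa.

ΔP = 50.25 kPa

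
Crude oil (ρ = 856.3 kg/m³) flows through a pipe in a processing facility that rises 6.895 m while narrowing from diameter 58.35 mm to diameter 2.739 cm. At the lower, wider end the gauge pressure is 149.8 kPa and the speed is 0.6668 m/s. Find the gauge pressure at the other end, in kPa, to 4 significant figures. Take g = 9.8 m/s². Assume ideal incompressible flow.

Mass conservation (A₁v₁ = A₂v₂) gives v₂ = 0.6668 × 26.74/5.892 = 3.026 m/s.
Applying Bernoulli between the two ends and solving for P₂: P₂ = P₁ + ½ρ(v₁² − v₂²) − ρgΔh.
P₂ = 149800 + ½·856.3·(0.6668² − 3.026²) − 856.3·9.8·(+6.895) = 149800 + (-3731) − (57860) = 88210 Pa.

P₂ = 88.21 kPa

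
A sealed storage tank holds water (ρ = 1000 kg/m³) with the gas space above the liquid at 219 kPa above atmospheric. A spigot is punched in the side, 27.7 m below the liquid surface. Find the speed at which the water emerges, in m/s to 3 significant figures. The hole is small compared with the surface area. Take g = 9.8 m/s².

v = 31.3 m/s

Take point 1 at the surface (v₁ ≈ 0) and point 2 at the hole (at atmospheric pressure). Bernoulli: P₁ + ρg h = P_atm + ½ρv₂².
With P₁ − P_atm = 219000 Pa, v₂ = √(2gh + 2ΔP/ρ) = √(2·9.8·27.7 + 2·219000/1000) = 31.3 m/s.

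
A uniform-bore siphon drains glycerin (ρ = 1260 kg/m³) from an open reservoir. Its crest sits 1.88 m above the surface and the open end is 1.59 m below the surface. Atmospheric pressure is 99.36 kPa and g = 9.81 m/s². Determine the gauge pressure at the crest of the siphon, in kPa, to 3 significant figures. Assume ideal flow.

-42.9 kPa

The outlet speed comes from Torricelli: v = √(2g·1.59) = 5.59 m/s.
Continuity keeps v the same throughout the tube; from surface to crest, P_atm + 0 = P_top + ½ρv² + ρg·h_top.
P_top = 99360 − ½·1260·5.59² − 1260·9.81·1.88 = 56500 Pa. So P_gauge = P_top − P_atm = -42900 Pa.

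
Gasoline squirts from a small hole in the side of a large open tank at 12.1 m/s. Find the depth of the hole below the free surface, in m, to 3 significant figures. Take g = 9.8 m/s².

For a small hole in a large open tank, ½v² = gh, giving h = v²/(2g).
h = 12.1²/(2·9.8) = 146/19.60 = 7.47 m.

h ≈ 7.47 m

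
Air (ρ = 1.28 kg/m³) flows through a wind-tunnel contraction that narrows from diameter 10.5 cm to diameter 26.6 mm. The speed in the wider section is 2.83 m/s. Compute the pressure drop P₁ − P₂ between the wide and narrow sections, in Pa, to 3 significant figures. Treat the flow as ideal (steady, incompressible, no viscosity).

Mass conservation (A₁v₁ = A₂v₂) gives v₂ = 2.83 × 86.6/5.56 = 44.1 m/s.
Along the horizontal streamline, P + ½ρv² is constant.
P₁ − P₂ = ½·1.28·(44.1² − 2.83²) = ½·1.28·1940 = 1240 Pa.

ΔP ≈ 1240 Pa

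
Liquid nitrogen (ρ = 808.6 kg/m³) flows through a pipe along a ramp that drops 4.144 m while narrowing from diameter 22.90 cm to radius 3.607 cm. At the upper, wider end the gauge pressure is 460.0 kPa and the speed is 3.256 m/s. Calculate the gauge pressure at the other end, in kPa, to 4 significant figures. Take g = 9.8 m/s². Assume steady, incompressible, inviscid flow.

Continuity gives A₁v₁ = A₂v₂, so v₂ = (411.9 cm²)/(40.87 cm²) × 3.256 m/s = 32.81 m/s.
Energy conservation along the streamline gives P₂ = P₁ − ½ρ(v₂² − v₁²) − ρg(h₂ − h₁).
P₂ = 460000 + ½·808.6·(3.256² − 32.81²) − 808.6·9.8·(−4.144) = 460000 + (-430900) − (-32840) = 61900 Pa.

P₂ = 61.90 kPa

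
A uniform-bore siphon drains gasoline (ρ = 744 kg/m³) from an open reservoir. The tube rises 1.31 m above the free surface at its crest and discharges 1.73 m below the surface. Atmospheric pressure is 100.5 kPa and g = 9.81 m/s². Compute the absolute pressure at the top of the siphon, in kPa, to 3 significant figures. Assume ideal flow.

From the surface to the outlet (both open to atmosphere, surface at rest): v = √(2g·h_out) = √(2·9.81·1.73) = 5.83 m/s.
The bore is uniform, so the speed at the crest is the same v. Bernoulli surface→crest: P_atm = P_top + ½ρv² + ρg·h_top.
P_top = 100500 − ½·744·5.83² − 744·9.81·1.31 = 78300 Pa.

P_top = 78.3 kPa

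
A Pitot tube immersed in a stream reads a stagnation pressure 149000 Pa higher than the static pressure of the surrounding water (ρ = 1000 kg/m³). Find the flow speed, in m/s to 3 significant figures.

v ≈ 17.3 m/s

Bernoulli between the free stream and the stagnation point: ½ρv² = P_stag − P_static.
v = √(2ΔP/ρ) = √(2·149000/1000) = 17.3 m/s.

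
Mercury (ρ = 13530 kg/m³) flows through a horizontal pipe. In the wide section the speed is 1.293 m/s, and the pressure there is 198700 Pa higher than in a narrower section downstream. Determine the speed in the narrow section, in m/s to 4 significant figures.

5.572 m/s

With h₁ = h₂, rearranging Bernoulli gives v₂ = √(v₁² + 2ΔP/ρ).
v₂ = √(1.293² + 2·198700/13530) = √(1.672 + 29.37) = 5.572 m/s.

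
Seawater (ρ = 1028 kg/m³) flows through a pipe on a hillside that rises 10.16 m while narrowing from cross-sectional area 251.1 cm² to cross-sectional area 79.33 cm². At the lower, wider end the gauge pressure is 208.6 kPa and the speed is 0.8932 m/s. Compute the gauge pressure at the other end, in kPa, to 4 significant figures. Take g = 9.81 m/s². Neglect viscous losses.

By continuity, v₂ = v₁·A₁/A₂ = 0.8932·(251.1/79.33) = 2.827 m/s.
Applying Bernoulli between the two ends and solving for P₂: P₂ = P₁ + ½ρ(v₁² − v₂²) − ρgΔh.
P₂ = 208600 + ½·1028·(0.8932² − 2.827²) − 1028·9.81·(+10.16) = 208600 + (-3698) − (102500) = 102400 Pa.

P₂ = 102.4 kPa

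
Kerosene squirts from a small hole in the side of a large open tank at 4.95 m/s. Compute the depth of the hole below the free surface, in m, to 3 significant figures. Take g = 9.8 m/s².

h ≈ 1.25 m

Inverting v = √(2gh) gives h = v² / 2g.
h = 4.95²/(2·9.8) = 24.5/19.60 = 1.25 m.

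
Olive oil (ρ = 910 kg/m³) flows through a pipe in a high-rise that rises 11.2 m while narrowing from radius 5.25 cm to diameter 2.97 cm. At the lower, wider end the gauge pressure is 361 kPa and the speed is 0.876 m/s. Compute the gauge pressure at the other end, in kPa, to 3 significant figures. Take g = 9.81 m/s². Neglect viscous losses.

P₂ ≈ 207 kPa

By continuity, v₂ = v₁·A₁/A₂ = 0.876·(86.6/6.93) = 10.9 m/s.
Applying Bernoulli between the two ends and solving for P₂: P₂ = P₁ + ½ρ(v₁² − v₂²) − ρgΔh.
P₂ = 361000 + ½·910·(0.876² − 10.9²) − 910·9.81·(+11.2) = 361000 + (-54200) − (100000) = 207000 Pa.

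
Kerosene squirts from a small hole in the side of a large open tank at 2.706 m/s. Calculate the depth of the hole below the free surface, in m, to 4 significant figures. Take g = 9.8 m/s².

Torricelli: v = √(2gh), so h = v²/(2g).
h = 2.706²/(2·9.8) = 7.322/19.60 = 0.3736 m.

0.3736 m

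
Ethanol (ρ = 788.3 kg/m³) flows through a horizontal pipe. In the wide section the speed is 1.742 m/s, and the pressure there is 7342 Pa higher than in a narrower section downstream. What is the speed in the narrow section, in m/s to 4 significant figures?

Along the level pipe P + ½ρv² is conserved, hence v₂² = v₁² + 2(P₁ − P₂)/ρ.
v₂ = √(1.742² + 2·7342/788.3) = √(3.035 + 18.63) = 4.654 m/s.

v₂ ≈ 4.654 m/s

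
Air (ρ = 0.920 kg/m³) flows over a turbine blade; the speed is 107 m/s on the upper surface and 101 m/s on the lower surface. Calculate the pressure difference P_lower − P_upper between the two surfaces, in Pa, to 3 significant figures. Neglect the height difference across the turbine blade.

With negligible Δh, P + ½ρv² is constant, so P_low − P_up = ½ρ(v_up² − v_low²).
ΔP = ½·0.920·(107² − 101²) = 574 Pa.

ΔP = 574 Pa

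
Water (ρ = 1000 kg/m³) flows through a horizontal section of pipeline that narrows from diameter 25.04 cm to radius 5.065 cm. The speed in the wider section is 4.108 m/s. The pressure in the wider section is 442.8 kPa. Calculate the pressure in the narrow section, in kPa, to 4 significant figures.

The volume flow rate is constant, so v₂ = (A₁/A₂)v₁ = (492.4/80.60)·4.108 = 25.10 m/s.
Bernoulli (h₁ = h₂): P₁ − P₂ = ½ρ(v₂² − v₁²).
P₂ = P₁ − ½ρ(v₂² − v₁²) = 442800 − ½·1000·(25.10² − 4.108²) = 442800 − 306600 = 136200 Pa.

P₂ ≈ 136.2 kPa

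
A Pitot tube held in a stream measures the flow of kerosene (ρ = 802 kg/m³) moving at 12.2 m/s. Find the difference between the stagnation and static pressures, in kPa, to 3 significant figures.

ΔP ≈ 59.7 kPa

Bernoulli between the free stream and the stagnation point: ½ρv² = P_stag − P_static.
ΔP = ½·802·12.2² = 59700 Pa.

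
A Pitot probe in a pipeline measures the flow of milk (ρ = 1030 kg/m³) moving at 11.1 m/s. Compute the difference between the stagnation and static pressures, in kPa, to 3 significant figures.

ΔP ≈ 63.5 kPa

At the stagnation point the flow is brought to rest, so Bernoulli gives P_stag − P_static = ½ρv².
ΔP = ½·1030·11.1² = 63500 Pa.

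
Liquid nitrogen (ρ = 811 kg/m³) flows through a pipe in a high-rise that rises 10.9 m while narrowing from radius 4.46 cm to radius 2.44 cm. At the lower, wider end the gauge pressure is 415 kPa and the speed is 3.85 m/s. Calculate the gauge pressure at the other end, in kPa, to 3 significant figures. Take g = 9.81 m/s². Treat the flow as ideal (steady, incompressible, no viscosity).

267 kPa

Continuity gives A₁v₁ = A₂v₂, so v₂ = (62.5 cm²)/(18.7 cm²) × 3.85 m/s = 12.9 m/s.
Energy conservation along the streamline gives P₂ = P₁ − ½ρ(v₂² − v₁²) − ρg(h₂ − h₁).
P₂ = 415000 + ½·811·(3.85² − 12.9²) − 811·9.81·(+10.9) = 415000 + (-61100) − (86700) = 267000 Pa.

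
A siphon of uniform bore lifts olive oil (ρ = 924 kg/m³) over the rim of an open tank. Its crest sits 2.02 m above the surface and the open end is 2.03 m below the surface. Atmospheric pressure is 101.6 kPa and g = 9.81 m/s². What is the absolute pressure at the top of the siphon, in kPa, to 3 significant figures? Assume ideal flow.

The outlet speed comes from Torricelli: v = √(2g·2.03) = 6.31 m/s.
Continuity keeps v the same throughout the tube; from surface to crest, P_atm + 0 = P_top + ½ρv² + ρg·h_top.
P_top = 101600 − ½·924·6.31² − 924·9.81·2.02 = 64900 Pa.

P_top = 64.9 kPa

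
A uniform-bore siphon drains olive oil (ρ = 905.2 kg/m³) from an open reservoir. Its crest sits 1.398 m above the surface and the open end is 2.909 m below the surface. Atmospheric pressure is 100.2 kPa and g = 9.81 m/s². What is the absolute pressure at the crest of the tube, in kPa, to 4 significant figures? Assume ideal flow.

61.95 kPa

The outlet speed comes from Torricelli: v = √(2g·2.909) = 7.555 m/s.
The bore is uniform, so the speed at the crest is the same v. Bernoulli surface→crest: P_atm = P_top + ½ρv² + ρg·h_top.
P_top = 100200 − ½·905.2·7.555² − 905.2·9.81·1.398 = 61950 Pa.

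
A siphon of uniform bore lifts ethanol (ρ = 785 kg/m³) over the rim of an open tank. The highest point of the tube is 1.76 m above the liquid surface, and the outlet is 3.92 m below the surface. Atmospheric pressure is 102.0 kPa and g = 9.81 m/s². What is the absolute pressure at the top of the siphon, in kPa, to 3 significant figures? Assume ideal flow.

The outlet speed comes from Torricelli: v = √(2g·3.92) = 8.77 m/s.
With constant cross-section the crest speed equals v; applying Bernoulli from the surface up to the crest, P_top = P_atm − ½ρv² − ρg·h_top.
P_top = 102000 − ½·785·8.77² − 785·9.81·1.76 = 58300 Pa.

P_top = 58.3 kPa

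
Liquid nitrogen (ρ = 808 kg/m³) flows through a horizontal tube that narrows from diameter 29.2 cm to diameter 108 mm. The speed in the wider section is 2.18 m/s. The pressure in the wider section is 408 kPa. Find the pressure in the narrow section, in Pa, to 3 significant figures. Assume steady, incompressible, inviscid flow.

P₂ ≈ 307000 Pa

The volume flow rate is constant, so v₂ = (A₁/A₂)v₁ = (670/91.6)·2.18 = 15.9 m/s.
With no height change, Bernoulli's equation is P₁ + ½ρv₁² = P₂ + ½ρv₂².
P₂ = P₁ − ½ρ(v₂² − v₁²) = 408000 − ½·808·(15.9² − 2.18²) = 408000 − 101000 = 307000 Pa.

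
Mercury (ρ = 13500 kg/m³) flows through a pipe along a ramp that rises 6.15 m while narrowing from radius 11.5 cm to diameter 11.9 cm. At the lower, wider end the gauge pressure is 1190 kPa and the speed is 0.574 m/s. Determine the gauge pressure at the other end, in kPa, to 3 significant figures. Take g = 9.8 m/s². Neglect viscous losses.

Mass conservation (A₁v₁ = A₂v₂) gives v₂ = 0.574 × 415/111 = 2.14 m/s.
Applying Bernoulli between the two ends and solving for P₂: P₂ = P₁ + ½ρ(v₁² − v₂²) − ρgΔh.
P₂ = 1190000 + ½·13500·(0.574² − 2.14²) − 13500·9.8·(+6.15) = 1190000 + (-28800) − (814000) = 348000 Pa.

P₂ ≈ 348 kPa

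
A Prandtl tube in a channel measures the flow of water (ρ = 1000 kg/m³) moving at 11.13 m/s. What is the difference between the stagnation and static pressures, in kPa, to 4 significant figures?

The dynamic pressure equals the rise in static pressure at the stagnation point: ΔP = ½ρv².
ΔP = ½·1000·11.13² = 61940 Pa.

ΔP = 61.94 kPa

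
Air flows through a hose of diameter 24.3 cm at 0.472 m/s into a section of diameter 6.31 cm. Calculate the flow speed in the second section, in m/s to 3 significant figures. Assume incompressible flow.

v₂ ≈ 7.00 m/s

Mass conservation (A₁v₁ = A₂v₂) gives v₂ = 0.472 × 464/31.3 = 7.00 m/s.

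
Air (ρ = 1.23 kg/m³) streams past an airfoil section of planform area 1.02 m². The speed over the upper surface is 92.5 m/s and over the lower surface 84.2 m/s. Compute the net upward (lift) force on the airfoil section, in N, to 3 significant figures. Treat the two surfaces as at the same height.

The faster flow above has the lower pressure; Bernoulli (same height) gives ΔP = ½ρ(v_up² − v_low²).
ΔP = ½·1.23·(92.5² − 84.2²) = 902 Pa.
Lift = ΔP · A = 902 × 1.02 = 920 N.

F ≈ 920 N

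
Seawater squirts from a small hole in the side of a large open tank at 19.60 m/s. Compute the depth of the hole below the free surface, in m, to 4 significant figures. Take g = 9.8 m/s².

h = 19.60 m

For a small hole in a large open tank, ½v² = gh, giving h = v²/(2g).
h = 19.60²/(2·9.8) = 384.2/19.60 = 19.60 m.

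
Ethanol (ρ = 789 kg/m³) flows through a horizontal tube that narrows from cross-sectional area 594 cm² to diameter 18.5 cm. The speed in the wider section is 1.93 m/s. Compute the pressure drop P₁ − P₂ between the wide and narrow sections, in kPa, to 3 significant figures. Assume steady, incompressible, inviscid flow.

Continuity gives A₁v₁ = A₂v₂, so v₂ = (594 cm²)/(269 cm²) × 1.93 m/s = 4.26 m/s.
The pipe is horizontal, so Bernoulli reduces to P₁ + ½ρv₁² = P₂ + ½ρv₂².
P₁ − P₂ = ½·789·(4.26² − 1.93²) = ½·789·14.5 = 5710 Pa.

ΔP ≈ 5.71 kPa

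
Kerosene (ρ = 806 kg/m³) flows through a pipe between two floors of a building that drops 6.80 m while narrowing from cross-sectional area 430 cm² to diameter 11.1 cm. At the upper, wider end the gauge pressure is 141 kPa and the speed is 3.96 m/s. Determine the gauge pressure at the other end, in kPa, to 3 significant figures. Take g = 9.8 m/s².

76.2 kPa

Continuity gives A₁v₁ = A₂v₂, so v₂ = (430 cm²)/(96.8 cm²) × 3.96 m/s = 17.6 m/s.
Bernoulli: P₁ + ½ρv₁² + ρg h₁ = P₂ + ½ρv₂² + ρg h₂, so P₂ = P₁ + ½ρ(v₁² − v₂²) − ρg(h₂ − h₁).
P₂ = 141000 + ½·806·(3.96² − 17.6²) − 806·9.8·(−6.80) = 141000 + (-118000) − (-53700) = 76200 Pa.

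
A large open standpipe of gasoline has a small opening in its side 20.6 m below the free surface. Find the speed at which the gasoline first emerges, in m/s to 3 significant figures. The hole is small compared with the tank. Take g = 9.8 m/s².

Bernoulli from surface to hole (P equal, v_surface ≈ 0): v = √(2gh) = √(2×9.8×20.6) = 20.1 m/s.

v = 20.1 m/s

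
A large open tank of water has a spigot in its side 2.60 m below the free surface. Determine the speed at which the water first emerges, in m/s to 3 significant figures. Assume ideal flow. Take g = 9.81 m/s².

v ≈ 7.14 m/s

With the surface at rest and both surface and jet at atmospheric pressure, Bernoulli gives ρg h = ½ρv², so v = √(2gh) = √(2·9.81·2.60) = 7.14 m/s.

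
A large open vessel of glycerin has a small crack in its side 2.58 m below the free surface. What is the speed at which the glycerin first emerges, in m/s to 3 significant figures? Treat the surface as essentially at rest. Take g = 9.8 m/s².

v ≈ 7.11 m/s

Bernoulli from surface to hole (P equal, v_surface ≈ 0): v = √(2gh) = √(2×9.8×2.58) = 7.11 m/s.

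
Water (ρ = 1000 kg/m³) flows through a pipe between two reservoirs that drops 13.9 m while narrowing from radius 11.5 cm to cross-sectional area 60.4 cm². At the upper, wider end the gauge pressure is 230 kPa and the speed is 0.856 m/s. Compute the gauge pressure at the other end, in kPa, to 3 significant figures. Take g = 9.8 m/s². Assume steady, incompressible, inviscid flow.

P₂ = 349 kPa

Mass conservation (A₁v₁ = A₂v₂) gives v₂ = 0.856 × 415/60.4 = 5.89 m/s.
Energy conservation along the streamline gives P₂ = P₁ − ½ρ(v₂² − v₁²) − ρg(h₂ − h₁).
P₂ = 230000 + ½·1000·(0.856² − 5.89²) − 1000·9.8·(−13.9) = 230000 + (-17000) − (-136000) = 349000 Pa.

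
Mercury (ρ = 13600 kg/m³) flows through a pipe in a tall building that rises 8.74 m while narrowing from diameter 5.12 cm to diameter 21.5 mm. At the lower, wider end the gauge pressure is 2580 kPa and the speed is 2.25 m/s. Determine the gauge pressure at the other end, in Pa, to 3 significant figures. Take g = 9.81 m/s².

P₂ = 341000 Pa

The volume flow rate is constant, so v₂ = (A₁/A₂)v₁ = (20.6/3.63)·2.25 = 12.8 m/s.
Bernoulli: P₁ + ½ρv₁² + ρg h₁ = P₂ + ½ρv₂² + ρg h₂, so P₂ = P₁ + ½ρ(v₁² − v₂²) − ρg(h₂ − h₁).
P₂ = 2580000 + ½·13600·(2.25² − 12.8²) − 13600·9.81·(+8.74) = 2580000 + (-1070000) − (1170000) = 341000 Pa.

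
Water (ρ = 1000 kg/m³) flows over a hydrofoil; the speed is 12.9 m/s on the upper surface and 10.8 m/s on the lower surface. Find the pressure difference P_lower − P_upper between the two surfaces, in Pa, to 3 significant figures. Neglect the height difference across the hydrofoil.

ΔP = 24900 Pa

With negligible Δh, P + ½ρv² is constant, so P_low − P_up = ½ρ(v_up² − v_low²).
ΔP = ½·1000·(12.9² − 10.8²) = 24900 Pa.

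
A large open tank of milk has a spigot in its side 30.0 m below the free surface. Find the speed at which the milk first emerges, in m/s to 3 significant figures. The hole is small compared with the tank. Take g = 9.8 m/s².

24.2 m/s

The surface is effectively still and both ends are open, so ½v² = gh and v = √(2·9.8·30.0) = 24.2 m/s.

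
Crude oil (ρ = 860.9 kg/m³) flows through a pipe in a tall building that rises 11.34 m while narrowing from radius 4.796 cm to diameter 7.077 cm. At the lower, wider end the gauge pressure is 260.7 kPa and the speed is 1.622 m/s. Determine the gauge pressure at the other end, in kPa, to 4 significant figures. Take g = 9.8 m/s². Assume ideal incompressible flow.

P₂ = 162.3 kPa

The volume flow rate is constant, so v₂ = (A₁/A₂)v₁ = (72.26/39.34)·1.622 = 2.980 m/s.
Bernoulli: P₁ + ½ρv₁² + ρg h₁ = P₂ + ½ρv₂² + ρg h₂, so P₂ = P₁ + ½ρ(v₁² − v₂²) − ρg(h₂ − h₁).
P₂ = 260700 + ½·860.9·(1.622² − 2.980²) − 860.9·9.8·(+11.34) = 260700 + (-2689) − (95670) = 162300 Pa.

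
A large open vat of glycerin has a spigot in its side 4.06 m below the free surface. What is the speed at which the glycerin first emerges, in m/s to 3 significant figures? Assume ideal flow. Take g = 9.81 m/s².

Torricelli's result v = √(2gh) gives v = √(2·9.81·4.06) = 8.93 m/s.

v ≈ 8.93 m/s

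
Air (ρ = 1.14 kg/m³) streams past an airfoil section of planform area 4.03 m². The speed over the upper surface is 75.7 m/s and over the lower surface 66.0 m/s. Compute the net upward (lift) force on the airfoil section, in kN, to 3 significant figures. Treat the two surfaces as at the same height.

The faster flow above has the lower pressure; Bernoulli (same height) gives ΔP = ½ρ(v_up² − v_low²).
ΔP = ½·1.14·(75.7² − 66.0²) = 783 Pa.
Lift = ΔP · A = 783 × 4.03 = 3160 N.

3.16 kN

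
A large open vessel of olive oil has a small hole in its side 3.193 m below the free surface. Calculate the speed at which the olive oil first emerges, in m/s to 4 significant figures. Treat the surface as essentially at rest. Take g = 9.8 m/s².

v ≈ 7.911 m/s

The surface is effectively still and both ends are open, so ½v² = gh and v = √(2·9.8·3.193) = 7.911 m/s.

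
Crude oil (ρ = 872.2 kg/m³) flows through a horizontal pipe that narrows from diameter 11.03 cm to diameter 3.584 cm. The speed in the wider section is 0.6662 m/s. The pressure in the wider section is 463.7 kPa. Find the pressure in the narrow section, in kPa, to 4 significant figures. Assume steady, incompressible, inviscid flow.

Continuity gives A₁v₁ = A₂v₂, so v₂ = (95.55 cm²)/(10.09 cm²) × 0.6662 m/s = 6.310 m/s.
With no height change, Bernoulli's equation is P₁ + ½ρv₁² = P₂ + ½ρv₂².
P₂ = P₁ − ½ρ(v₂² − v₁²) = 463700 − ½·872.2·(6.310² − 0.6662²) = 463700 − 17170 = 446500 Pa.

P₂ ≈ 446.5 kPa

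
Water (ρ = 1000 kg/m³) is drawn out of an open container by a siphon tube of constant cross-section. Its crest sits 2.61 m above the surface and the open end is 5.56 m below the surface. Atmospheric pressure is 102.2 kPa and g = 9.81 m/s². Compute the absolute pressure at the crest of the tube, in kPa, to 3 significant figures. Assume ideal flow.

P_top = 22.1 kPa

Bernoulli surface→outlet gives ½v² = g·h_out, so v = √(2·9.81·5.56) = 10.4 m/s.
With constant cross-section the crest speed equals v; applying Bernoulli from the surface up to the crest, P_top = P_atm − ½ρv² − ρg·h_top.
P_top = 102200 − ½·1000·10.4² − 1000·9.81·2.61 = 22100 Pa.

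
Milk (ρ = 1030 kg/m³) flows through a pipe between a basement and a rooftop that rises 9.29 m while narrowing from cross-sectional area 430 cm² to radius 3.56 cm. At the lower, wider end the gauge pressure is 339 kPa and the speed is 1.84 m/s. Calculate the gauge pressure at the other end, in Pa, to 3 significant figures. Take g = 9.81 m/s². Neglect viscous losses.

By continuity, v₂ = v₁·A₁/A₂ = 1.84·(430/39.8) = 19.9 m/s.
Bernoulli: P₁ + ½ρv₁² + ρg h₁ = P₂ + ½ρv₂² + ρg h₂, so P₂ = P₁ + ½ρ(v₁² − v₂²) − ρg(h₂ − h₁).
P₂ = 339000 + ½·1030·(1.84² − 19.9²) − 1030·9.81·(+9.29) = 339000 + (-202000) − (93900) = 43500 Pa.

P₂ = 43500 Pa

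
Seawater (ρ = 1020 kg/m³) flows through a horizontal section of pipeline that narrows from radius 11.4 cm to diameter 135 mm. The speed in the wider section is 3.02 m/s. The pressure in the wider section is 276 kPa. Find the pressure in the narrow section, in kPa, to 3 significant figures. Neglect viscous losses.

P₂ ≈ 243 kPa

Continuity gives A₁v₁ = A₂v₂, so v₂ = (408 cm²)/(143 cm²) × 3.02 m/s = 8.61 m/s.
Along the horizontal streamline, P + ½ρv² is constant.
P₂ = P₁ − ½ρ(v₂² − v₁²) = 276000 − ½·1020·(8.61² − 3.02²) = 276000 − 33200 = 243000 Pa.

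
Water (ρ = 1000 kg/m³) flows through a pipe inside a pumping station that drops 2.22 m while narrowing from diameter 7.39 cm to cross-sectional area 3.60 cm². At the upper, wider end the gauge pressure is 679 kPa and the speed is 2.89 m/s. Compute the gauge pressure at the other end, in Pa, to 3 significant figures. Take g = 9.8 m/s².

P₂ = 112000 Pa

Continuity gives A₁v₁ = A₂v₂, so v₂ = (42.9 cm²)/(3.60 cm²) × 2.89 m/s = 34.4 m/s.
Energy conservation along the streamline gives P₂ = P₁ − ½ρ(v₂² − v₁²) − ρg(h₂ − h₁).
P₂ = 679000 + ½·1000·(2.89² − 34.4²) − 1000·9.8·(−2.22) = 679000 + (-589000) − (-21800) = 112000 Pa.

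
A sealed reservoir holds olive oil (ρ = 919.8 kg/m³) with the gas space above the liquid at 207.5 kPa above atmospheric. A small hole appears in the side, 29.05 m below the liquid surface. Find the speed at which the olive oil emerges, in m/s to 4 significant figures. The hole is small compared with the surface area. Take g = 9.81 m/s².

31.96 m/s

Take point 1 at the surface (v₁ ≈ 0) and point 2 at the hole (at atmospheric pressure). Bernoulli: P₁ + ρg h = P_atm + ½ρv₂².
With P₁ − P_atm = 207500 Pa, v₂ = √(2gh + 2ΔP/ρ) = √(2·9.81·29.05 + 2·207500/919.8) = 31.96 m/s.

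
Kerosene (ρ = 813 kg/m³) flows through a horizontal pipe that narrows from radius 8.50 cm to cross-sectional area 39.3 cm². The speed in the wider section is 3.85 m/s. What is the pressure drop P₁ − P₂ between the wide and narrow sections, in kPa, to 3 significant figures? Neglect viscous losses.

Mass conservation (A₁v₁ = A₂v₂) gives v₂ = 3.85 × 227/39.3 = 22.2 m/s.
The pipe is horizontal, so Bernoulli reduces to P₁ + ½ρv₁² = P₂ + ½ρv₂².
P₁ − P₂ = ½·813·(22.2² − 3.85²) = ½·813·480 = 195000 Pa.

ΔP ≈ 195 kPa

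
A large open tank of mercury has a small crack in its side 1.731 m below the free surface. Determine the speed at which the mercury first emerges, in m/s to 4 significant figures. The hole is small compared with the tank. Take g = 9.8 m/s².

Torricelli's result v = √(2gh) gives v = √(2·9.8·1.731) = 5.825 m/s.

v ≈ 5.825 m/s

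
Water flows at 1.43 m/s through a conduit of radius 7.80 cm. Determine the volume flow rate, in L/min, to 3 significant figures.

Q = A·v = 0.0191 m² × 1.43 m/s = 0.0273 m³/s.
Converting: 0.0273 m³/s × 60000 = 1640 L/min.

1640 L/min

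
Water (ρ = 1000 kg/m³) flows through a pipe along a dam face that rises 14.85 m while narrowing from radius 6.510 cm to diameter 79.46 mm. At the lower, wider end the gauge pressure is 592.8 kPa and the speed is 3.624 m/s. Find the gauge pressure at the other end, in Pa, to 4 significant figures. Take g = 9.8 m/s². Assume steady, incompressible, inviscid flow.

P₂ = 406500 Pa

Mass conservation (A₁v₁ = A₂v₂) gives v₂ = 3.624 × 133.1/49.59 = 9.730 m/s.
Bernoulli: P₁ + ½ρv₁² + ρg h₁ = P₂ + ½ρv₂² + ρg h₂, so P₂ = P₁ + ½ρ(v₁² − v₂²) − ρg(h₂ − h₁).
P₂ = 592800 + ½·1000·(3.624² − 9.730²) − 1000·9.8·(+14.85) = 592800 + (-40770) − (145500) = 406500 Pa.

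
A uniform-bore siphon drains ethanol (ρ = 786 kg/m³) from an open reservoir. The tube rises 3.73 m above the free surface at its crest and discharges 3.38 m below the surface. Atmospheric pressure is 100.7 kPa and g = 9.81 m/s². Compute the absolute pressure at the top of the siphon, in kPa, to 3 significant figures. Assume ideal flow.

Bernoulli surface→outlet gives ½v² = g·h_out, so v = √(2·9.81·3.38) = 8.14 m/s.
The bore is uniform, so the speed at the crest is the same v. Bernoulli surface→crest: P_atm = P_top + ½ρv² + ρg·h_top.
P_top = 100700 − ½·786·8.14² − 786·9.81·3.73 = 45900 Pa.

P_top = 45.9 kPa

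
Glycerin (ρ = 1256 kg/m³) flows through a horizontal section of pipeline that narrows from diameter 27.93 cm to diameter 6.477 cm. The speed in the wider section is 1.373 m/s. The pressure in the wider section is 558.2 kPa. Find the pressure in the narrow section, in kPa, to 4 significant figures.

Continuity gives A₁v₁ = A₂v₂, so v₂ = (612.7 cm²)/(32.95 cm²) × 1.373 m/s = 25.53 m/s.
With no height change, Bernoulli's equation is P₁ + ½ρv₁² = P₂ + ½ρv₂².
P₂ = P₁ − ½ρ(v₂² − v₁²) = 558200 − ½·1256·(25.53² − 1.373²) = 558200 − 408200 = 150000 Pa.

P₂ = 150.0 kPa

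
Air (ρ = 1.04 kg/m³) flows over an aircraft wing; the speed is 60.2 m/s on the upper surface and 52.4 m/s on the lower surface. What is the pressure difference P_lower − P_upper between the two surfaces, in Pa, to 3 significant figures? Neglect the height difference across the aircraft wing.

ΔP = 457 Pa

The pressure is lower where the speed is higher: ΔP = ½ρ(v_up² − v_low²).
ΔP = ½·1.04·(60.2² − 52.4²) = 457 Pa.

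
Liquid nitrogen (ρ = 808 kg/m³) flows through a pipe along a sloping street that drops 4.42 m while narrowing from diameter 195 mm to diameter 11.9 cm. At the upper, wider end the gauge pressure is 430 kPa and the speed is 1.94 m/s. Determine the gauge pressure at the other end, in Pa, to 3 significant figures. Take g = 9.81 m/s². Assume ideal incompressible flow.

P₂ ≈ 456000 Pa

By continuity, v₂ = v₁·A₁/A₂ = 1.94·(299/111) = 5.21 m/s.
Bernoulli: P₁ + ½ρv₁² + ρg h₁ = P₂ + ½ρv₂² + ρg h₂, so P₂ = P₁ + ½ρ(v₁² − v₂²) − ρg(h₂ − h₁).
P₂ = 430000 + ½·808·(1.94² − 5.21²) − 808·9.81·(−4.42) = 430000 + (-9440) − (-35000) = 456000 Pa.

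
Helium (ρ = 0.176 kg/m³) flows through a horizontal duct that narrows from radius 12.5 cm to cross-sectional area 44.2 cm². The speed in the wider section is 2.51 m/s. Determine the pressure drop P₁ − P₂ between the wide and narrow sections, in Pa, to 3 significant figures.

ΔP = 67.8 Pa

Continuity gives A₁v₁ = A₂v₂, so v₂ = (491 cm²)/(44.2 cm²) × 2.51 m/s = 27.9 m/s.
With no height change, Bernoulli's equation is P₁ + ½ρv₁² = P₂ + ½ρv₂².
P₁ − P₂ = ½·0.176·(27.9² − 2.51²) = ½·0.176·771 = 67.8 Pa.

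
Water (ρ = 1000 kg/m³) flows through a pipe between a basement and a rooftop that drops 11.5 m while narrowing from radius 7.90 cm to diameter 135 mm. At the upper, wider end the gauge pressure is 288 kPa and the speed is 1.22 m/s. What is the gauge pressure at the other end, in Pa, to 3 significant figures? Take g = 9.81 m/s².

By continuity, v₂ = v₁·A₁/A₂ = 1.22·(196/143) = 1.67 m/s.
Bernoulli: P₁ + ½ρv₁² + ρg h₁ = P₂ + ½ρv₂² + ρg h₂, so P₂ = P₁ + ½ρ(v₁² − v₂²) − ρg(h₂ − h₁).
P₂ = 288000 + ½·1000·(1.22² − 1.67²) − 1000·9.81·(−11.5) = 288000 + (-652) − (-113000) = 400000 Pa.

P₂ ≈ 400000 Pa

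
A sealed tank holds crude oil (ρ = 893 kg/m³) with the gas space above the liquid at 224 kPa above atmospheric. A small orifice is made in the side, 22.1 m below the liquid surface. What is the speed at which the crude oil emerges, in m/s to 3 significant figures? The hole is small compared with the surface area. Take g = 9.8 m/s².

v ≈ 30.6 m/s

Take point 1 at the surface (v₁ ≈ 0) and point 2 at the hole (at atmospheric pressure). Bernoulli: P₁ + ρg h = P_atm + ½ρv₂².
With P₁ − P_atm = 224000 Pa, v₂ = √(2gh + 2ΔP/ρ) = √(2·9.8·22.1 + 2·224000/893) = 30.6 m/s.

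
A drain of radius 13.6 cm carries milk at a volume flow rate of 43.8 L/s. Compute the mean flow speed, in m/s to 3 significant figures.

v ≈ 0.754 m/s

Q = 43.8 L/s = 0.0438 m³/s.
v = Q/A = 0.0438 / 0.0581 = 0.754 m/s.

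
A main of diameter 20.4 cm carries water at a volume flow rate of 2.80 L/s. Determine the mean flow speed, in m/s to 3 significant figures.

0.0857 m/s

Q = 2.80 L/s = 0.00280 m³/s.
v = Q/A = 0.00280 / 0.0327 = 0.0857 m/s.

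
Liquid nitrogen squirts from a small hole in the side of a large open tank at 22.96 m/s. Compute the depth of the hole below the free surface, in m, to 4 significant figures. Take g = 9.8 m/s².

Torricelli: v = √(2gh), so h = v²/(2g).
h = 22.96²/(2·9.8) = 527.2/19.60 = 26.90 m.

26.90 m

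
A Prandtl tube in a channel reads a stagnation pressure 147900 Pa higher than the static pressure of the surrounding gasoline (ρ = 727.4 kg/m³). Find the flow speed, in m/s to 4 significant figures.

The dynamic pressure equals the rise in static pressure at the stagnation point: ΔP = ½ρv².
v = √(2ΔP/ρ) = √(2·147900/727.4) = 20.17 m/s.

v ≈ 20.17 m/s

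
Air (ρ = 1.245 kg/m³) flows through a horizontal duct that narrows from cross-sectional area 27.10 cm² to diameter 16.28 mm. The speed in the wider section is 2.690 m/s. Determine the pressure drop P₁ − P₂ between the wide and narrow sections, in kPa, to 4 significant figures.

ΔP ≈ 0.7590 kPa

By continuity, v₂ = v₁·A₁/A₂ = 2.690·(27.10/2.082) = 35.02 m/s.
Along the horizontal streamline, P + ½ρv² is constant.
P₁ − P₂ = ½·1.245·(35.02² − 2.690²) = ½·1.245·1219 = 759.0 Pa.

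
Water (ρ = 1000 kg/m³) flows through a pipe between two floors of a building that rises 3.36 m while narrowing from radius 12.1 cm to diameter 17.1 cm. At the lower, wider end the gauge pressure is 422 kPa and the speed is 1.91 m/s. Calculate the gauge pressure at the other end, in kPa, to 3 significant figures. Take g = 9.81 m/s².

By continuity, v₂ = v₁·A₁/A₂ = 1.91·(460/230) = 3.83 m/s.
Bernoulli: P₁ + ½ρv₁² + ρg h₁ = P₂ + ½ρv₂² + ρg h₂, so P₂ = P₁ + ½ρ(v₁² − v₂²) − ρg(h₂ − h₁).
P₂ = 422000 + ½·1000·(1.91² − 3.83²) − 1000·9.81·(+3.36) = 422000 + (-5490) − (33000) = 384000 Pa.

384 kPa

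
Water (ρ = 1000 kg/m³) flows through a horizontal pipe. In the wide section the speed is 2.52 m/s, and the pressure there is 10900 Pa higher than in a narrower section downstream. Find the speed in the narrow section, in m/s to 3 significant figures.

5.31 m/s

Along the level pipe P + ½ρv² is conserved, hence v₂² = v₁² + 2(P₁ − P₂)/ρ.
v₂ = √(2.52² + 2·10900/1000) = √(6.35 + 21.8) = 5.31 m/s.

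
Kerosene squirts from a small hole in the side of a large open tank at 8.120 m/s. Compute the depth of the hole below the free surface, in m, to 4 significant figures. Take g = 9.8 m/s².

h = 3.364 m

Inverting v = √(2gh) gives h = v² / 2g.
h = 8.120²/(2·9.8) = 65.93/19.60 = 3.364 m.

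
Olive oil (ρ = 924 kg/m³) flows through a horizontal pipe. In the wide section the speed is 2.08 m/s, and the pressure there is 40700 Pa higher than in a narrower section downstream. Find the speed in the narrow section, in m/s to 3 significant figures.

Along the level pipe P + ½ρv² is conserved, hence v₂² = v₁² + 2(P₁ − P₂)/ρ.
v₂ = √(2.08² + 2·40700/924) = √(4.33 + 88.1) = 9.61 m/s.

9.61 m/s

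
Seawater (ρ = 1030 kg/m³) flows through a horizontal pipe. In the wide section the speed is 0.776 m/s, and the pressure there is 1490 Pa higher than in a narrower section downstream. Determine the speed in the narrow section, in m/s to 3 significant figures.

v₂ = 1.87 m/s

Horizontal Bernoulli: P₁ + ½ρv₁² = P₂ + ½ρv₂², so v₂² = v₁² + 2(P₁ − P₂)/ρ.
v₂ = √(0.776² + 2·1490/1030) = √(0.602 + 2.89) = 1.87 m/s.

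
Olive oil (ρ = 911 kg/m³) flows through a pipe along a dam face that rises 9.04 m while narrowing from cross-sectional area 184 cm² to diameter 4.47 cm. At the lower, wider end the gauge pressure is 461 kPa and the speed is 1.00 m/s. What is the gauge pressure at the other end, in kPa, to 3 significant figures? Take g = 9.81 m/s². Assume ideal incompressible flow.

318 kPa

Mass conservation (A₁v₁ = A₂v₂) gives v₂ = 1.00 × 184/15.7 = 11.7 m/s.
Energy conservation along the streamline gives P₂ = P₁ − ½ρ(v₂² − v₁²) − ρg(h₂ − h₁).
P₂ = 461000 + ½·911·(1.00² − 11.7²) − 911·9.81·(+9.04) = 461000 + (-62200) − (80800) = 318000 Pa.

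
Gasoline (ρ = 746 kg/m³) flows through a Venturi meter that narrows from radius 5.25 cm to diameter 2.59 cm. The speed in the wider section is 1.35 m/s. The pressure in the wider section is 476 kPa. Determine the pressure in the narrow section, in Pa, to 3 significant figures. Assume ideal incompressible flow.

The volume flow rate is constant, so v₂ = (A₁/A₂)v₁ = (86.6/5.27)·1.35 = 22.2 m/s.
Along the horizontal streamline, P + ½ρv² is constant.
P₂ = P₁ − ½ρ(v₂² − v₁²) = 476000 − ½·746·(22.2² − 1.35²) = 476000 − 183000 = 293000 Pa.

P₂ ≈ 293000 Pa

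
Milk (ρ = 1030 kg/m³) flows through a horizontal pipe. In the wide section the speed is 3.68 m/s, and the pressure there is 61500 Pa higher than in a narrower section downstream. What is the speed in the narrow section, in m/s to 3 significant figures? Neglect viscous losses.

Along the level pipe P + ½ρv² is conserved, hence v₂² = v₁² + 2(P₁ − P₂)/ρ.
v₂ = √(3.68² + 2·61500/1030) = √(13.5 + 119) = 11.5 m/s.

v₂ ≈ 11.5 m/s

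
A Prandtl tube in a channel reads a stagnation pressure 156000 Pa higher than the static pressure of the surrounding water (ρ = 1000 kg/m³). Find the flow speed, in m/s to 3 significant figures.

v ≈ 17.7 m/s

The dynamic pressure equals the rise in static pressure at the stagnation point: ΔP = ½ρv².
v = √(2ΔP/ρ) = √(2·156000/1000) = 17.7 m/s.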